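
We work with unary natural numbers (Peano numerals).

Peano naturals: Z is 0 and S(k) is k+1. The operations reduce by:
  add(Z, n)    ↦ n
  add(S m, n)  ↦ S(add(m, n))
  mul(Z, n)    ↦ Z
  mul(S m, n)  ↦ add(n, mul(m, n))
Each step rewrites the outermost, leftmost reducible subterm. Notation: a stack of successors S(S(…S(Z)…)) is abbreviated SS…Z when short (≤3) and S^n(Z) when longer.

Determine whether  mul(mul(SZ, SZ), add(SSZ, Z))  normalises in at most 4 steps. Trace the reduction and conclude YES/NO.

  start: mul(mul(SZ, SZ), add(SSZ, Z))
  step 1: mul(add(SZ, mul(Z, SZ)), add(SSZ, Z))
  step 2: mul(S(add(Z, mul(Z, SZ))), add(SSZ, Z))
  step 3: add(add(SSZ, Z), mul(add(Z, mul(Z, SZ)), add(SSZ, Z)))
  step 4: add(S(add(SZ, Z)), mul(add(Z, mul(Z, SZ)), add(SSZ, Z)))

Answer: NO — after 4 steps the term is add(S(add(SZ, Z)), mul(add(Z, mul(Z, SZ)), add(SSZ, Z))), not yet normal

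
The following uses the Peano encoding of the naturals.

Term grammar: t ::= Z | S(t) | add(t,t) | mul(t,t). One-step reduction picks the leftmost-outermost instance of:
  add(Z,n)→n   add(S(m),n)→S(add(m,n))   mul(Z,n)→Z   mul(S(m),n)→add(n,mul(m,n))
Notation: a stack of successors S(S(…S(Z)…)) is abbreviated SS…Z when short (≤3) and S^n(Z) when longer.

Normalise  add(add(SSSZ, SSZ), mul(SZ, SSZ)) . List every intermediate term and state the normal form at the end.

Answer: normal form = S^7(Z)  (in 15 steps)

Reduction:
  start: add(add(SSSZ, SSZ), mul(SZ, SSZ))
  →1  add(S(add(SSZ, SSZ)), mul(SZ, SSZ))
  →2  S(add(add(SSZ, SSZ), mul(SZ, SSZ)))
  →3  S(add(S(add(SZ, SSZ)), mul(SZ, SSZ)))
  →4  S(S(add(add(SZ, SSZ), mul(SZ, SSZ))))
  →5  S(S(add(S(add(Z, SSZ)), mul(SZ, SSZ))))
  →6  S(S(S(add(add(Z, SSZ), mul(SZ, SSZ)))))
  →7  S(S(S(add(SSZ, mul(SZ, SSZ)))))
  →8  S(S(S(S(add(SZ, mul(SZ, SSZ))))))
  →9  S(S(S(S(S(add(Z, mul(SZ, SSZ)))))))
  →10  S(S(S(S(S(mul(SZ, SSZ))))))
  →11  S(S(S(S(S(add(SSZ, mul(Z, SSZ)))))))
  →12  S(S(S(S(S(S(add(SZ, mul(Z, SSZ))))))))
  →13  S(S(S(S(S(S(S(add(Z, mul(Z, SSZ)))))))))
  →14  S(S(S(S(S(S(S(mul(Z, SSZ))))))))
  →15  S^7(Z)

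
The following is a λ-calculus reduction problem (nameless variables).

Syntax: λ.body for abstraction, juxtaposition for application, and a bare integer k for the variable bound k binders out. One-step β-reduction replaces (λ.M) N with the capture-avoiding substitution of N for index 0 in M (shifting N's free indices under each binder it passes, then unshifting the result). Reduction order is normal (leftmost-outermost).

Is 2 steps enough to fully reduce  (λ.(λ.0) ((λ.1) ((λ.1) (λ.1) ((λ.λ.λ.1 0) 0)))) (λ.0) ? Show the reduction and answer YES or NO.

  start: (λ.(λ.0) ((λ.1) ((λ.1) (λ.1) ((λ.λ.λ.1 0) 0)))) (λ.0)
  [1] (λ.0) ((λ.λ.0) ((λ.λ.0) (λ.λ.0) ((λ.λ.λ.1 0) (λ.0))))
  [2] (λ.λ.0) ((λ.λ.0) (λ.λ.0) ((λ.λ.λ.1 0) (λ.0)))

Answer: NO — after 2 steps the term is (λ.λ.0) ((λ.λ.0) (λ.λ.0) ((λ.λ.λ.1 0) (λ.0))), not yet normal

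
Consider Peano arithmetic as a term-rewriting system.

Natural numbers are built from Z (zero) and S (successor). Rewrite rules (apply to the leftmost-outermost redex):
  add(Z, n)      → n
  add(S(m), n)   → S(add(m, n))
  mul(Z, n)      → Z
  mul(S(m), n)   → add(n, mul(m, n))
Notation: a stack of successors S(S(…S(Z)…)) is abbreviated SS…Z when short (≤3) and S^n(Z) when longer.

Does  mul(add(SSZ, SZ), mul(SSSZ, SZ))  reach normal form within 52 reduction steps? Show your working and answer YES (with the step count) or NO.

Answer: YES — reaches normal form S^9(Z) in 49 ≤ 52 steps

Derivation:
  start: mul(add(SSZ, SZ), mul(SSSZ, SZ))
  step 1: mul(S(add(SZ, SZ)), mul(SSSZ, SZ))
  step 2: add(mul(SSSZ, SZ), mul(add(SZ, SZ), mul(SSSZ, SZ)))
  step 3: add(add(SZ, mul(SSZ, SZ)), mul(add(SZ, SZ), mul(SSSZ, SZ)))
  step 4: add(S(add(Z, mul(SSZ, SZ))), mul(add(SZ, SZ), mul(SSSZ, SZ)))
  step 5: S(add(add(Z, mul(SSZ, SZ)), mul(add(SZ, SZ), mul(SSSZ, SZ))))
  step 6: S(add(mul(SSZ, SZ), mul(add(SZ, SZ), mul(SSSZ, SZ))))
  step 7: S(add(add(SZ, mul(SZ, SZ)), mul(add(SZ, SZ), mul(SSSZ, SZ))))
  step 8: S(add(S(add(Z, mul(SZ, SZ))), mul(add(SZ, SZ), mul(SSSZ, SZ))))
  step 9: S(S(add(add(Z, mul(SZ, SZ)), mul(add(SZ, SZ), mul(SSSZ, SZ)))))
  step 10: S(S(add(mul(SZ, SZ), mul(add(SZ, SZ), mul(SSSZ, SZ)))))
  step 11: S(S(add(add(SZ, mul(Z, SZ)), mul(add(SZ, SZ), mul(SSSZ, SZ)))))
  step 12: S(S(add(S(add(Z, mul(Z, SZ))), mul(add(SZ, SZ), mul(SSSZ, SZ)))))
  step 13: S(S(S(add(add(Z, mul(Z, SZ)), mul(add(SZ, SZ), mul(SSSZ, SZ))))))
  step 14: S(S(S(add(mul(Z, SZ), mul(add(SZ, SZ), mul(SSSZ, SZ))))))
  step 15: S(S(S(add(Z, mul(add(SZ, SZ), mul(SSSZ, SZ))))))
  step 16: S(S(S(mul(add(SZ, SZ), mul(SSSZ, SZ)))))
  step 17: S(S(S(mul(S(add(Z, SZ)), mul(SSSZ, SZ)))))
  step 18: S(S(S(add(mul(SSSZ, SZ), mul(add(Z, SZ), mul(SSSZ, SZ))))))
  step 19: S(S(S(add(add(SZ, mul(SSZ, SZ)), mul(add(Z, SZ), mul(SSSZ, SZ))))))
  step 20: S(S(S(add(S(add(Z, mul(SSZ, SZ))), mul(add(Z, SZ), mul(SSSZ, SZ))))))
  step 21: S(S(S(S(add(add(Z, mul(SSZ, SZ)), mul(add(Z, SZ), mul(SSSZ, SZ)))))))
  step 22: S(S(S(S(add(mul(SSZ, SZ), mul(add(Z, SZ), mul(SSSZ, SZ)))))))
  step 23: S(S(S(S(add(add(SZ, mul(SZ, SZ)), mul(add(Z, SZ), mul(SSSZ, SZ)))))))
  step 24: S(S(S(S(add(S(add(Z, mul(SZ, SZ))), mul(add(Z, SZ), mul(SSSZ, SZ)))))))
  step 25: S(S(S(S(S(add(add(Z, mul(SZ, SZ)), mul(add(Z, SZ), mul(SSSZ, SZ))))))))
  step 26: S(S(S(S(S(add(mul(SZ, SZ), mul(add(Z, SZ), mul(SSSZ, SZ))))))))
  step 27: S(S(S(S(S(add(add(SZ, mul(Z, SZ)), mul(add(Z, SZ), mul(SSSZ, SZ))))))))
  step 28: S(S(S(S(S(add(S(add(Z, mul(Z, SZ))), mul(add(Z, SZ), mul(SSSZ, SZ))))))))
  step 29: S(S(S(S(S(S(add(add(Z, mul(Z, SZ)), mul(add(Z, SZ), mul(SSSZ, SZ)))))))))
  step 30: S(S(S(S(S(S(add(mul(Z, SZ), mul(add(Z, SZ), mul(SSSZ, SZ)))))))))
  step 31: S(S(S(S(S(S(add(Z, mul(add(Z, SZ), mul(SSSZ, SZ)))))))))
  step 32: S(S(S(S(S(S(mul(add(Z, SZ), mul(SSSZ, SZ))))))))
  step 33: S(S(S(S(S(S(mul(SZ, mul(SSSZ, SZ))))))))
  step 34: S(S(S(S(S(S(add(mul(SSSZ, SZ), mul(Z, mul(SSSZ, SZ)))))))))
  step 35: S(S(S(S(S(S(add(add(SZ, mul(SSZ, SZ)), mul(Z, mul(SSSZ, SZ)))))))))
  step 36: S(S(S(S(S(S(add(S(add(Z, mul(SSZ, SZ))), mul(Z, mul(SSSZ, SZ)))))))))
  step 37: S(S(S(S(S(S(S(add(add(Z, mul(SSZ, SZ)), mul(Z, mul(SSSZ, SZ))))))))))
  step 38: S(S(S(S(S(S(S(add(mul(SSZ, SZ), mul(Z, mul(SSSZ, SZ))))))))))
  step 39: S(S(S(S(S(S(S(add(add(SZ, mul(SZ, SZ)), mul(Z, mul(SSSZ, SZ))))))))))
  step 40: S(S(S(S(S(S(S(add(S(add(Z, mul(SZ, SZ))), mul(Z, mul(SSSZ, SZ))))))))))
  step 41: S(S(S(S(S(S(S(S(add(add(Z, mul(SZ, SZ)), mul(Z, mul(SSSZ, SZ)))))))))))
  step 42: S(S(S(S(S(S(S(S(add(mul(SZ, SZ), mul(Z, mul(SSSZ, SZ)))))))))))
  step 43: S(S(S(S(S(S(S(S(add(add(SZ, mul(Z, SZ)), mul(Z, mul(SSSZ, SZ)))))))))))
  step 44: S(S(S(S(S(S(S(S(add(S(add(Z, mul(Z, SZ))), mul(Z, mul(SSSZ, SZ)))))))))))
  step 45: S(S(S(S(S(S(S(S(S(add(add(Z, mul(Z, SZ)), mul(Z, mul(SSSZ, SZ))))))))))))
  step 46: S(S(S(S(S(S(S(S(S(add(mul(Z, SZ), mul(Z, mul(SSSZ, SZ))))))))))))
  step 47: S(S(S(S(S(S(S(S(S(add(Z, mul(Z, mul(SSSZ, SZ))))))))))))
  step 48: S(S(S(S(S(S(S(S(S(mul(Z, mul(SSSZ, SZ)))))))))))
  step 49: S^9(Z)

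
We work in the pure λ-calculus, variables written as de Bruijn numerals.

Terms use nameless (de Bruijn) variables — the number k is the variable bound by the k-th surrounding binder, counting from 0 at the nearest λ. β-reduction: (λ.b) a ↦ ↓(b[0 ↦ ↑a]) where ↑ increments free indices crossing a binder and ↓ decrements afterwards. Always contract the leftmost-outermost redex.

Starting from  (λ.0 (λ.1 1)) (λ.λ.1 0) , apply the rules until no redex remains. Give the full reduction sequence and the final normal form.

  start: (λ.0 (λ.1 1)) (λ.λ.1 0)
  [1] (λ.λ.1 0) (λ.(λ.λ.1 0) (λ.λ.1 0))
  [2] λ.(λ.(λ.λ.1 0) (λ.λ.1 0)) 0
  [3] λ.(λ.λ.1 0) (λ.λ.1 0)
  [4] λ.λ.(λ.λ.1 0) 0
  [5] λ.λ.λ.1 0

Answer: normal form = λ.λ.λ.1 0  (in 5 steps)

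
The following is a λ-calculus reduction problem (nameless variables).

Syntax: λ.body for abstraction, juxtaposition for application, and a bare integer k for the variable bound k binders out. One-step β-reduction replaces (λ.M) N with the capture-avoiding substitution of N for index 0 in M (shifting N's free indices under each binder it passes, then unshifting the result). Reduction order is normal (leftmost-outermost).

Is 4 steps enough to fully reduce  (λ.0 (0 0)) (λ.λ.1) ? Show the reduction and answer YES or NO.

  start: (λ.0 (0 0)) (λ.λ.1)
  [1] (λ.λ.1) ((λ.λ.1) (λ.λ.1))
  [2] λ.(λ.λ.1) (λ.λ.1)
  [3] λ.λ.λ.λ.1

Answer: YES — reaches normal form λ.λ.λ.λ.1 in 3 ≤ 4 steps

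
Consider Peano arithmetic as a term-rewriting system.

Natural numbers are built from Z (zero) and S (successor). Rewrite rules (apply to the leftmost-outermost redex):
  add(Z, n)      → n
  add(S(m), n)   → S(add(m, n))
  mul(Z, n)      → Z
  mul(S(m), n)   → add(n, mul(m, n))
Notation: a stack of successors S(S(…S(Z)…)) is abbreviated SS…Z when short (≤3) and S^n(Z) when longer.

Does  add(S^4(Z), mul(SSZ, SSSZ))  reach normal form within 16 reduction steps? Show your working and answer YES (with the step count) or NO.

Answer: YES — reaches normal form S^10(Z) in 16 ≤ 16 steps

Derivation:
  start: add(S^4(Z), mul(SSZ, SSSZ))
  →1  S(add(SSSZ, mul(SSZ, SSSZ)))
  →2  S(S(add(SSZ, mul(SSZ, SSSZ))))
  →3  S(S(S(add(SZ, mul(SSZ, SSSZ)))))
  →4  S(S(S(S(add(Z, mul(SSZ, SSSZ))))))
  →5  S(S(S(S(mul(SSZ, SSSZ)))))
  →6  S(S(S(S(add(SSSZ, mul(SZ, SSSZ))))))
  →7  S(S(S(S(S(add(SSZ, mul(SZ, SSSZ)))))))
  →8  S(S(S(S(S(S(add(SZ, mul(SZ, SSSZ))))))))
  →9  S(S(S(S(S(S(S(add(Z, mul(SZ, SSSZ)))))))))
  →10  S(S(S(S(S(S(S(mul(SZ, SSSZ))))))))
  →11  S(S(S(S(S(S(S(add(SSSZ, mul(Z, SSSZ)))))))))
  →12  S(S(S(S(S(S(S(S(add(SSZ, mul(Z, SSSZ))))))))))
  →13  S(S(S(S(S(S(S(S(S(add(SZ, mul(Z, SSSZ)))))))))))
  →14  S(S(S(S(S(S(S(S(S(S(add(Z, mul(Z, SSSZ))))))))))))
  →15  S(S(S(S(S(S(S(S(S(S(mul(Z, SSSZ)))))))))))
  →16  S^10(Z)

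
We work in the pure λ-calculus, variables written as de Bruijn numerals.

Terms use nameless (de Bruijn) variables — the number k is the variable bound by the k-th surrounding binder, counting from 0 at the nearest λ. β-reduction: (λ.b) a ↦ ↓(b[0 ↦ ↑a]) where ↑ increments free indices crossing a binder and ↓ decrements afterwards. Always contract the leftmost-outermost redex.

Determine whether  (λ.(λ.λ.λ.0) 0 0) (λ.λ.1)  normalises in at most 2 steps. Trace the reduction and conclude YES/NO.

Answer: NO — after 2 steps the term is (λ.λ.0) (λ.λ.1), not yet normal

Derivation:
  start: (λ.(λ.λ.λ.0) 0 0) (λ.λ.1)
  step 1: (λ.λ.λ.0) (λ.λ.1) (λ.λ.1)
  step 2: (λ.λ.0) (λ.λ.1)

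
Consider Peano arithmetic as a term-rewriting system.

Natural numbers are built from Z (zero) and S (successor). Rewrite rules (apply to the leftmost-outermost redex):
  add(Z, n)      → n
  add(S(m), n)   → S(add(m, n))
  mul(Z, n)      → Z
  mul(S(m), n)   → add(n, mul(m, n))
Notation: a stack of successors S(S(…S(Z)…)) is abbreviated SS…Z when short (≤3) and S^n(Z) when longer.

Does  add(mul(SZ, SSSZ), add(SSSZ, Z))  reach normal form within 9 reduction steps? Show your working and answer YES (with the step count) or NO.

  start: add(mul(SZ, SSSZ), add(SSSZ, Z))
  [1] add(add(SSSZ, mul(Z, SSSZ)), add(SSSZ, Z))
  [2] add(S(add(SSZ, mul(Z, SSSZ))), add(SSSZ, Z))
  [3] S(add(add(SSZ, mul(Z, SSSZ)), add(SSSZ, Z)))
  [4] S(add(S(add(SZ, mul(Z, SSSZ))), add(SSSZ, Z)))
  [5] S(S(add(add(SZ, mul(Z, SSSZ)), add(SSSZ, Z))))
  [6] S(S(add(S(add(Z, mul(Z, SSSZ))), add(SSSZ, Z))))
  [7] S(S(S(add(add(Z, mul(Z, SSSZ)), add(SSSZ, Z)))))
  [8] S(S(S(add(mul(Z, SSSZ), add(SSSZ, Z)))))
  [9] S(S(S(add(Z, add(SSSZ, Z)))))

Answer: NO — after 9 steps the term is S(S(S(add(Z, add(SSSZ, Z))))), not yet normal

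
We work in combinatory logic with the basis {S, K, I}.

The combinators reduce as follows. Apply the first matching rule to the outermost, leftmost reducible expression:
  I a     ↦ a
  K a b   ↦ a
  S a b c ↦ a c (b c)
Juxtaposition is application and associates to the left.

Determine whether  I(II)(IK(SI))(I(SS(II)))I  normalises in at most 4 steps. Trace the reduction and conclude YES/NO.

Answer: NO — after 4 steps the term is K(SI)(I(SS(II)))I, not yet normal

Derivation:
  start: I(II)(IK(SI))(I(SS(II)))I
  step 1: II(IK(SI))(I(SS(II)))I
  step 2: I(IK(SI))(I(SS(II)))I
  step 3: IK(SI)(I(SS(II)))I
  step 4: K(SI)(I(SS(II)))I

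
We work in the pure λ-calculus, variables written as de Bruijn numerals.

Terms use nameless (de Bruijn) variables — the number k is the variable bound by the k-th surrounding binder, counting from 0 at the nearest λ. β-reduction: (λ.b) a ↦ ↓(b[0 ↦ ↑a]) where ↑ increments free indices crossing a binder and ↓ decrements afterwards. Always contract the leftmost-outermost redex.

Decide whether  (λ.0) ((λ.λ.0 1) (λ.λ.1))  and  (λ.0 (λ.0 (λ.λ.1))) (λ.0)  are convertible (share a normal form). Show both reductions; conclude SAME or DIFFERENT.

Term A:
  start: (λ.0) ((λ.λ.0 1) (λ.λ.1))
  [1] (λ.λ.0 1) (λ.λ.1)
  [2] λ.0 (λ.λ.1)

Term B:
  start: (λ.0 (λ.0 (λ.λ.1))) (λ.0)
  [1] (λ.0) (λ.0 (λ.λ.1))
  [2] λ.0 (λ.λ.1)

Answer: SAME — A ⇓ λ.0 (λ.λ.1), B ⇓ λ.0 (λ.λ.1)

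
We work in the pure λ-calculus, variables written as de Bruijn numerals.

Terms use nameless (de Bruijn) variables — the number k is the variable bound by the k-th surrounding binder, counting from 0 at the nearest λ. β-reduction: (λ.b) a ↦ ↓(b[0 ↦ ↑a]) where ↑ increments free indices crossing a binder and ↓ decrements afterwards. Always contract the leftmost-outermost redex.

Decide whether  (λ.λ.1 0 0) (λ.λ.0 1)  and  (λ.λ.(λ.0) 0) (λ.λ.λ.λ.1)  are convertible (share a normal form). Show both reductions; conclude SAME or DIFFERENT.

Term A:
  start: (λ.λ.1 0 0) (λ.λ.0 1)
  [1] λ.(λ.λ.0 1) 0 0
  [2] λ.(λ.0 1) 0
  [3] λ.0 0

Term B:
  start: (λ.λ.(λ.0) 0) (λ.λ.λ.λ.1)
  [1] λ.(λ.0) 0
  [2] λ.0

Answer: DIFFERENT — A ⇓ λ.0 0, B ⇓ λ.0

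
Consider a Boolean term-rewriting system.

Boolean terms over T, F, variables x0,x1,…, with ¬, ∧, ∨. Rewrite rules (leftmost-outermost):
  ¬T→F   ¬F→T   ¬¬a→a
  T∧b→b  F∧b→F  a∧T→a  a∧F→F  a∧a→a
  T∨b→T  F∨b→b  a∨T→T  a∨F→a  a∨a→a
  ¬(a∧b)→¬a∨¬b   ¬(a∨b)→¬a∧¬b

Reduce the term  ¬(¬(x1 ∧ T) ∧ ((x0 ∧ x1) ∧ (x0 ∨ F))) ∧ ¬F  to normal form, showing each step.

Answer: normal form = x1 ∨ ((¬x0 ∨ ¬x1) ∨ ¬x0)  (in 10 steps)

Working:
  start: ¬(¬(x1 ∧ T) ∧ ((x0 ∧ x1) ∧ (x0 ∨ F))) ∧ ¬F
  →1  (¬¬(x1 ∧ T) ∨ ¬((x0 ∧ x1) ∧ (x0 ∨ F))) ∧ ¬F
  →2  ((x1 ∧ T) ∨ ¬((x0 ∧ x1) ∧ (x0 ∨ F))) ∧ ¬F
  →3  (x1 ∨ ¬((x0 ∧ x1) ∧ (x0 ∨ F))) ∧ ¬F
  →4  (x1 ∨ (¬(x0 ∧ x1) ∨ ¬(x0 ∨ F))) ∧ ¬F
  →5  (x1 ∨ ((¬x0 ∨ ¬x1) ∨ ¬(x0 ∨ F))) ∧ ¬F
  →6  (x1 ∨ ((¬x0 ∨ ¬x1) ∨ (¬x0 ∧ ¬F))) ∧ ¬F
  →7  (x1 ∨ ((¬x0 ∨ ¬x1) ∨ (¬x0 ∧ T))) ∧ ¬F
  →8  (x1 ∨ ((¬x0 ∨ ¬x1) ∨ ¬x0)) ∧ ¬F
  →9  (x1 ∨ ((¬x0 ∨ ¬x1) ∨ ¬x0)) ∧ T
  →10  x1 ∨ ((¬x0 ∨ ¬x1) ∨ ¬x0)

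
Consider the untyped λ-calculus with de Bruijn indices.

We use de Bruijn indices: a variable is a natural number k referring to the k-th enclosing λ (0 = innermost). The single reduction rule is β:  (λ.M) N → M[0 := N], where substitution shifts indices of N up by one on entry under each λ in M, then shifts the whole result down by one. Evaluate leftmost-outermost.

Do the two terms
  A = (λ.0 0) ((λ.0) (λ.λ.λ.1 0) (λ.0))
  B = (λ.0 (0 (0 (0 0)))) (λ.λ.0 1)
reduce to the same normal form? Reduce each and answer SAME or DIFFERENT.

Term A:
  start: (λ.0 0) ((λ.0) (λ.λ.λ.1 0) (λ.0))
  step 1: (λ.0) (λ.λ.λ.1 0) (λ.0) ((λ.0) (λ.λ.λ.1 0) (λ.0))
  step 2: (λ.λ.λ.1 0) (λ.0) ((λ.0) (λ.λ.λ.1 0) (λ.0))
  step 3: (λ.λ.1 0) ((λ.0) (λ.λ.λ.1 0) (λ.0))
  step 4: λ.(λ.0) (λ.λ.λ.1 0) (λ.0) 0
  step 5: λ.(λ.λ.λ.1 0) (λ.0) 0
  step 6: λ.(λ.λ.1 0) 0
  step 7: λ.λ.1 0

Term B:
  start: (λ.0 (0 (0 (0 0)))) (λ.λ.0 1)
  step 1: (λ.λ.0 1) ((λ.λ.0 1) ((λ.λ.0 1) ((λ.λ.0 1) (λ.λ.0 1))))
  step 2: λ.0 ((λ.λ.0 1) ((λ.λ.0 1) ((λ.λ.0 1) (λ.λ.0 1))))
  step 3: λ.0 (λ.0 ((λ.λ.0 1) ((λ.λ.0 1) (λ.λ.0 1))))
  step 4: λ.0 (λ.0 (λ.0 ((λ.λ.0 1) (λ.λ.0 1))))
  step 5: λ.0 (λ.0 (λ.0 (λ.0 (λ.λ.0 1))))

Answer: DIFFERENT — A ⇓ λ.λ.1 0, B ⇓ λ.0 (λ.0 (λ.0 (λ.0 (λ.λ.0 1))))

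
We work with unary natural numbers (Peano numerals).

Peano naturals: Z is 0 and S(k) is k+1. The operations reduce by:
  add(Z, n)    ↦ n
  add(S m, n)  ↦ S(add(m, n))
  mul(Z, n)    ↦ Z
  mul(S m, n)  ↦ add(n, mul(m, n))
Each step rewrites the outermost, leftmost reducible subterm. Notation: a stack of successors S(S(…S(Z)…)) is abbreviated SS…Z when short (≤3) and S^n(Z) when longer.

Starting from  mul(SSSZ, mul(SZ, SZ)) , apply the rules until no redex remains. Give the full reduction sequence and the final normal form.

Answer: normal form = SSSZ  (in 22 steps)

Derivation:
  start: mul(SSSZ, mul(SZ, SZ))
  step 1: add(mul(SZ, SZ), mul(SSZ, mul(SZ, SZ)))
  step 2: add(add(SZ, mul(Z, SZ)), mul(SSZ, mul(SZ, SZ)))
  step 3: add(S(add(Z, mul(Z, SZ))), mul(SSZ, mul(SZ, SZ)))
  step 4: S(add(add(Z, mul(Z, SZ)), mul(SSZ, mul(SZ, SZ))))
  step 5: S(add(mul(Z, SZ), mul(SSZ, mul(SZ, SZ))))
  step 6: S(add(Z, mul(SSZ, mul(SZ, SZ))))
  step 7: S(mul(SSZ, mul(SZ, SZ)))
  step 8: S(add(mul(SZ, SZ), mul(SZ, mul(SZ, SZ))))
  step 9: S(add(add(SZ, mul(Z, SZ)), mul(SZ, mul(SZ, SZ))))
  step 10: S(add(S(add(Z, mul(Z, SZ))), mul(SZ, mul(SZ, SZ))))
  step 11: S(S(add(add(Z, mul(Z, SZ)), mul(SZ, mul(SZ, SZ)))))
  step 12: S(S(add(mul(Z, SZ), mul(SZ, mul(SZ, SZ)))))
  step 13: S(S(add(Z, mul(SZ, mul(SZ, SZ)))))
  step 14: S(S(mul(SZ, mul(SZ, SZ))))
  step 15: S(S(add(mul(SZ, SZ), mul(Z, mul(SZ, SZ)))))
  step 16: S(S(add(add(SZ, mul(Z, SZ)), mul(Z, mul(SZ, SZ)))))
  step 17: S(S(add(S(add(Z, mul(Z, SZ))), mul(Z, mul(SZ, SZ)))))
  step 18: S(S(S(add(add(Z, mul(Z, SZ)), mul(Z, mul(SZ, SZ))))))
  step 19: S(S(S(add(mul(Z, SZ), mul(Z, mul(SZ, SZ))))))
  step 20: S(S(S(add(Z, mul(Z, mul(SZ, SZ))))))
  step 21: S(S(S(mul(Z, mul(SZ, SZ)))))
  step 22: SSSZ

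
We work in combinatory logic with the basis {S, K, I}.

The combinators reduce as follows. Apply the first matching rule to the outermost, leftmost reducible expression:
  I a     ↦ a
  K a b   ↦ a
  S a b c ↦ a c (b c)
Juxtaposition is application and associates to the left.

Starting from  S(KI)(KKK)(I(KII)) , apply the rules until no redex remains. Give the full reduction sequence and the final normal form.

Answer: normal form = KI  (in 6 steps)

Reduction:
  start: S(KI)(KKK)(I(KII))
  [1] KI(I(KII))(KKK(I(KII)))
  [2] I(KKK(I(KII)))
  [3] KKK(I(KII))
  [4] K(I(KII))
  [5] K(KII)
  [6] KI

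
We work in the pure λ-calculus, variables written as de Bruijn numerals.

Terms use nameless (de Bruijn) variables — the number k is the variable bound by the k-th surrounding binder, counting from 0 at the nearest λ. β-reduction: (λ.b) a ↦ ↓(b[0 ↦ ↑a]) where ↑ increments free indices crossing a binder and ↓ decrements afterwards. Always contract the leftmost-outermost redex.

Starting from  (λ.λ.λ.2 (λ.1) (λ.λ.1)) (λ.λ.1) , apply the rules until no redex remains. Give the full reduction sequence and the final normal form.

Answer: normal form = λ.λ.λ.1  (in 3 steps)

Reduction:
  start: (λ.λ.λ.2 (λ.1) (λ.λ.1)) (λ.λ.1)
  step 1: λ.λ.(λ.λ.1) (λ.1) (λ.λ.1)
  step 2: λ.λ.(λ.λ.2) (λ.λ.1)
  step 3: λ.λ.λ.1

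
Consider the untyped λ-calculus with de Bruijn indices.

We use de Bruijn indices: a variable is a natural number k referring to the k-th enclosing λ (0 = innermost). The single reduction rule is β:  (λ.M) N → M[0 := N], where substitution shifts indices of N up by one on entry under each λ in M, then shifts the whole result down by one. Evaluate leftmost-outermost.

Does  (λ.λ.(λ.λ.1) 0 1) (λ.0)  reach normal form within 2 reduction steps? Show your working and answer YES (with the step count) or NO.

  start: (λ.λ.(λ.λ.1) 0 1) (λ.0)
  step 1: λ.(λ.λ.1) 0 (λ.0)
  step 2: λ.(λ.1) (λ.0)

Answer: NO — after 2 steps the term is λ.(λ.1) (λ.0), not yet normal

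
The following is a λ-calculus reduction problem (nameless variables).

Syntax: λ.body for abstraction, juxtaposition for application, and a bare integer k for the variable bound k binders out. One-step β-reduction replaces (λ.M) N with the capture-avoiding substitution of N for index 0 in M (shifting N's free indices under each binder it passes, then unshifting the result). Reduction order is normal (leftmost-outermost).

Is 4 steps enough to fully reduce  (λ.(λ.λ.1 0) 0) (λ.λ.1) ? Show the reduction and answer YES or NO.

Answer: YES — reaches normal form λ.λ.1 in 3 ≤ 4 steps

Working:
  start: (λ.(λ.λ.1 0) 0) (λ.λ.1)
  [1] (λ.λ.1 0) (λ.λ.1)
  [2] λ.(λ.λ.1) 0
  [3] λ.λ.1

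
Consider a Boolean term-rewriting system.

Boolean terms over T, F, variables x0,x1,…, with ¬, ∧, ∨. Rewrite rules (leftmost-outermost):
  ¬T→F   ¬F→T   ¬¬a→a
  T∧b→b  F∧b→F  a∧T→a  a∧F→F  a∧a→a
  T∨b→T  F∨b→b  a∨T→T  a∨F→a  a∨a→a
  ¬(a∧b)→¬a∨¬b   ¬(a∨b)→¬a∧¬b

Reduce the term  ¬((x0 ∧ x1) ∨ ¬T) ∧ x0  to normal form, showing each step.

Answer: normal form = (¬x0 ∨ ¬x1) ∧ x0  (in 4 steps)

Derivation:
  start: ¬((x0 ∧ x1) ∨ ¬T) ∧ x0
  step 1: (¬(x0 ∧ x1) ∧ ¬¬T) ∧ x0
  step 2: ((¬x0 ∨ ¬x1) ∧ ¬¬T) ∧ x0
  step 3: ((¬x0 ∨ ¬x1) ∧ T) ∧ x0
  step 4: (¬x0 ∨ ¬x1) ∧ x0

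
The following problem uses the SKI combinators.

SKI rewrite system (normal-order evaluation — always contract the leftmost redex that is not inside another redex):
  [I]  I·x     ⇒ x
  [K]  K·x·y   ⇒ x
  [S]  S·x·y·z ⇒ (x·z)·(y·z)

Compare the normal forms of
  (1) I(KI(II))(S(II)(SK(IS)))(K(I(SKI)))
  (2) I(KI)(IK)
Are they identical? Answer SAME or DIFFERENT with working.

Answer: DIFFERENT — A ⇓ SKI, B ⇓ I

Reduction:
Term A:
  start: I(KI(II))(S(II)(SK(IS)))(K(I(SKI)))
  →1  KI(II)(S(II)(SK(IS)))(K(I(SKI)))
  →2  I(S(II)(SK(IS)))(K(I(SKI)))
  →3  S(II)(SK(IS))(K(I(SKI)))
  →4  II(K(I(SKI)))(SK(IS)(K(I(SKI))))
  →5  I(K(I(SKI)))(SK(IS)(K(I(SKI))))
  →6  K(I(SKI))(SK(IS)(K(I(SKI))))
  →7  I(SKI)
  →8  SKI

Term B:
  start: I(KI)(IK)
  →1  KI(IK)
  →2  I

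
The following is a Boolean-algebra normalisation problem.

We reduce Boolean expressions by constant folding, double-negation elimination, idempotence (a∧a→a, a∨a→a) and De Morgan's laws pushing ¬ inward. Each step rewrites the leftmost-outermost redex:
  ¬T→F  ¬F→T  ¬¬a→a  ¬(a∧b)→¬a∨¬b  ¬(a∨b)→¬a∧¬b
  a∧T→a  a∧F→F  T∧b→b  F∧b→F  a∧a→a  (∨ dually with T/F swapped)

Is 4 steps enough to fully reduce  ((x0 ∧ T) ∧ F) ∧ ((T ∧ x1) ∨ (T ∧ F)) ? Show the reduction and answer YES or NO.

Answer: YES — reaches normal form F in 2 ≤ 4 steps

Working:
  start: ((x0 ∧ T) ∧ F) ∧ ((T ∧ x1) ∨ (T ∧ F))
  →1  F ∧ ((T ∧ x1) ∨ (T ∧ F))
  →2  F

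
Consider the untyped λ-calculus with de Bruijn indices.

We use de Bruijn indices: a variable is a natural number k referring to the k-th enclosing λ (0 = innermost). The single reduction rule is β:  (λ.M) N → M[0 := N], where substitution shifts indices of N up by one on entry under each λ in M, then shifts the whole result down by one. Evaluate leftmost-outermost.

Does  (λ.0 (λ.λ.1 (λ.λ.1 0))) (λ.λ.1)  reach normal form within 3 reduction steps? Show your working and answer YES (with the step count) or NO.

Answer: YES — reaches normal form λ.λ.λ.1 (λ.λ.1 0) in 2 ≤ 3 steps

Working:
  start: (λ.0 (λ.λ.1 (λ.λ.1 0))) (λ.λ.1)
  →1  (λ.λ.1) (λ.λ.1 (λ.λ.1 0))
  →2  λ.λ.λ.1 (λ.λ.1 0)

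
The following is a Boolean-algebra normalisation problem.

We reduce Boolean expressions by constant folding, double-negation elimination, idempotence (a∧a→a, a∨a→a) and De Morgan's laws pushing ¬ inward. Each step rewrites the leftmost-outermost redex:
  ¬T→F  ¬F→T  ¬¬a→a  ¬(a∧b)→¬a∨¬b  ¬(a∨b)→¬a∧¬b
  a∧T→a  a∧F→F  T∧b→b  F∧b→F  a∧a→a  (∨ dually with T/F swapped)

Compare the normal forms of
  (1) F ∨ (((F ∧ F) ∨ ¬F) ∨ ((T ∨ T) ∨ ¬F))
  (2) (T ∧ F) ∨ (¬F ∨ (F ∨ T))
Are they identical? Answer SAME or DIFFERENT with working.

Answer: SAME — A ⇓ T, B ⇓ T

Reduction:
Term A:
  start: F ∨ (((F ∧ F) ∨ ¬F) ∨ ((T ∨ T) ∨ ¬F))
  →1  ((F ∧ F) ∨ ¬F) ∨ ((T ∨ T) ∨ ¬F)
  →2  (F ∨ ¬F) ∨ ((T ∨ T) ∨ ¬F)
  →3  ¬F ∨ ((T ∨ T) ∨ ¬F)
  →4  T ∨ ((T ∨ T) ∨ ¬F)
  →5  T

Term B:
  start: (T ∧ F) ∨ (¬F ∨ (F ∨ T))
  →1  F ∨ (¬F ∨ (F ∨ T))
  →2  ¬F ∨ (F ∨ T)
  →3  T ∨ (F ∨ T)
  →4  T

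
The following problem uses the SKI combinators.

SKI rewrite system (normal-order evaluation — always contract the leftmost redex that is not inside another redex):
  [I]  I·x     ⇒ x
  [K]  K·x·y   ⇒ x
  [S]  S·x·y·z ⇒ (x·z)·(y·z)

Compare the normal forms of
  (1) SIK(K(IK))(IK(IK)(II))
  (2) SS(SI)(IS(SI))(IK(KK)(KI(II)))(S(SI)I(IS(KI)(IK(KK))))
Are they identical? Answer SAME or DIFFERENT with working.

Term A:
  start: SIK(K(IK))(IK(IK)(II))
  step 1: I(K(IK))(K(K(IK)))(IK(IK)(II))
  step 2: K(IK)(K(K(IK)))(IK(IK)(II))
  step 3: IK(IK(IK)(II))
  step 4: K(IK(IK)(II))
  step 5: K(K(IK)(II))
  step 6: K(IK)
  step 7: KK

Term B:
  start: SS(SI)(IS(SI))(IK(KK)(KI(II)))(S(SI)I(IS(KI)(IK(KK))))
  step 1: S(IS(SI))(SI(IS(SI)))(IK(KK)(KI(II)))(S(SI)I(IS(KI)(IK(KK))))
  step 2: IS(SI)(IK(KK)(KI(II)))(SI(IS(SI))(IK(KK)(KI(II))))(S(SI)I(IS(KI)(IK(KK))))
  step 3: S(SI)(IK(KK)(KI(II)))(SI(IS(SI))(IK(KK)(KI(II))))(S(SI)I(IS(KI)(IK(KK))))
  step 4: SI(SI(IS(SI))(IK(KK)(KI(II))))(IK(KK)(KI(II))(SI(IS(SI))(IK(KK)(KI(II)))))(S(SI)I(IS(KI)(IK(KK))))
  step 5: I(IK(KK)(KI(II))(SI(IS(SI))(IK(KK)(KI(II)))))(SI(IS(SI))(IK(KK)(KI(II)))(IK(KK)(KI(II))(SI(IS(SI))(IK(KK)(KI(II))))))(S(SI)I(IS(KI)(IK(KK))))
  step 6: IK(KK)(KI(II))(SI(IS(SI))(IK(KK)(KI(II))))(SI(IS(SI))(IK(KK)(KI(II)))(IK(KK)(KI(II))(SI(IS(SI))(IK(KK)(KI(II))))))(S(SI)I(IS(KI)(IK(KK))))
  step 7: K(KK)(KI(II))(SI(IS(SI))(IK(KK)(KI(II))))(SI(IS(SI))(IK(KK)(KI(II)))(IK(KK)(KI(II))(SI(IS(SI))(IK(KK)(KI(II))))))(S(SI)I(IS(KI)(IK(KK))))
  step 8: KK(SI(IS(SI))(IK(KK)(KI(II))))(SI(IS(SI))(IK(KK)(KI(II)))(IK(KK)(KI(II))(SI(IS(SI))(IK(KK)(KI(II))))))(S(SI)I(IS(KI)(IK(KK))))
  step 9: K(SI(IS(SI))(IK(KK)(KI(II)))(IK(KK)(KI(II))(SI(IS(SI))(IK(KK)(KI(II))))))(S(SI)I(IS(KI)(IK(KK))))
  step 10: SI(IS(SI))(IK(KK)(KI(II)))(IK(KK)(KI(II))(SI(IS(SI))(IK(KK)(KI(II)))))
  step 11: I(IK(KK)(KI(II)))(IS(SI)(IK(KK)(KI(II))))(IK(KK)(KI(II))(SI(IS(SI))(IK(KK)(KI(II)))))
  step 12: IK(KK)(KI(II))(IS(SI)(IK(KK)(KI(II))))(IK(KK)(KI(II))(SI(IS(SI))(IK(KK)(KI(II)))))
  step 13: K(KK)(KI(II))(IS(SI)(IK(KK)(KI(II))))(IK(KK)(KI(II))(SI(IS(SI))(IK(KK)(KI(II)))))
  step 14: KK(IS(SI)(IK(KK)(KI(II))))(IK(KK)(KI(II))(SI(IS(SI))(IK(KK)(KI(II)))))
  step 15: K(IK(KK)(KI(II))(SI(IS(SI))(IK(KK)(KI(II)))))
  step 16: K(K(KK)(KI(II))(SI(IS(SI))(IK(KK)(KI(II)))))
  step 17: K(KK(SI(IS(SI))(IK(KK)(KI(II)))))
  step 18: KK

Answer: SAME — A ⇓ KK, B ⇓ KK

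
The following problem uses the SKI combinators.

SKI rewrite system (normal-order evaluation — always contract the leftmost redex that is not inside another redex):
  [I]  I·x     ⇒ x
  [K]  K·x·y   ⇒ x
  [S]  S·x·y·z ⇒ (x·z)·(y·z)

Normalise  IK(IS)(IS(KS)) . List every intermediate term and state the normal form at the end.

  start: IK(IS)(IS(KS))
  →1  K(IS)(IS(KS))
  →2  IS
  →3  S

Answer: normal form = S  (in 3 steps)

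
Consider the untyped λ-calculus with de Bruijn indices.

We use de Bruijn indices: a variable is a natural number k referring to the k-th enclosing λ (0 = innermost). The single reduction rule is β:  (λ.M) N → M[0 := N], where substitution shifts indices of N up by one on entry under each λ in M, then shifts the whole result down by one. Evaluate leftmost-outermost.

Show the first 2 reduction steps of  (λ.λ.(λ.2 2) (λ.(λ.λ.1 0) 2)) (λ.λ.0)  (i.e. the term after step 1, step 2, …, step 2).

Answer: after 2 steps: λ.(λ.λ.0) (λ.λ.0)

Derivation:
  start: (λ.λ.(λ.2 2) (λ.(λ.λ.1 0) 2)) (λ.λ.0)
  →1  λ.(λ.(λ.λ.0) (λ.λ.0)) (λ.(λ.λ.1 0) (λ.λ.0))
  →2  λ.(λ.λ.0) (λ.λ.0)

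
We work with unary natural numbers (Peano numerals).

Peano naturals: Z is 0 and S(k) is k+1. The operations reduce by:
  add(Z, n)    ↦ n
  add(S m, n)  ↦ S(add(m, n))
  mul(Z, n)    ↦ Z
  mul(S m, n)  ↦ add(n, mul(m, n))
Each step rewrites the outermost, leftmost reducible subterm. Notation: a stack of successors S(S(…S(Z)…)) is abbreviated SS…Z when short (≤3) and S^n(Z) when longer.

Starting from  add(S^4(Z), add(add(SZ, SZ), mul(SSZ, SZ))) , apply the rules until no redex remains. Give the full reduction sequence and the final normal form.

  start: add(S^4(Z), add(add(SZ, SZ), mul(SSZ, SZ)))
  step 1: S(add(SSSZ, add(add(SZ, SZ), mul(SSZ, SZ))))
  step 2: S(S(add(SSZ, add(add(SZ, SZ), mul(SSZ, SZ)))))
  step 3: S(S(S(add(SZ, add(add(SZ, SZ), mul(SSZ, SZ))))))
  step 4: S(S(S(S(add(Z, add(add(SZ, SZ), mul(SSZ, SZ)))))))
  step 5: S(S(S(S(add(add(SZ, SZ), mul(SSZ, SZ))))))
  step 6: S(S(S(S(add(S(add(Z, SZ)), mul(SSZ, SZ))))))
  step 7: S(S(S(S(S(add(add(Z, SZ), mul(SSZ, SZ)))))))
  step 8: S(S(S(S(S(add(SZ, mul(SSZ, SZ)))))))
  step 9: S(S(S(S(S(S(add(Z, mul(SSZ, SZ))))))))
  step 10: S(S(S(S(S(S(mul(SSZ, SZ)))))))
  step 11: S(S(S(S(S(S(add(SZ, mul(SZ, SZ))))))))
  step 12: S(S(S(S(S(S(S(add(Z, mul(SZ, SZ)))))))))
  step 13: S(S(S(S(S(S(S(mul(SZ, SZ))))))))
  step 14: S(S(S(S(S(S(S(add(SZ, mul(Z, SZ)))))))))
  step 15: S(S(S(S(S(S(S(S(add(Z, mul(Z, SZ))))))))))
  step 16: S(S(S(S(S(S(S(S(mul(Z, SZ)))))))))
  step 17: S^8(Z)

Answer: normal form = S^8(Z)  (in 17 steps)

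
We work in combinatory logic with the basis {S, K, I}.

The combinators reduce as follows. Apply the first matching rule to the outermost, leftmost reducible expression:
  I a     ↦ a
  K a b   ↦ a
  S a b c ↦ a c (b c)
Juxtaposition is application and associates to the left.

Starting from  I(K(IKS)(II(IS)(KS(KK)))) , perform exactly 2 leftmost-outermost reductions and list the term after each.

Answer: after 2 steps: IKS

Working:
  start: I(K(IKS)(II(IS)(KS(KK))))
  [1] K(IKS)(II(IS)(KS(KK)))
  [2] IKS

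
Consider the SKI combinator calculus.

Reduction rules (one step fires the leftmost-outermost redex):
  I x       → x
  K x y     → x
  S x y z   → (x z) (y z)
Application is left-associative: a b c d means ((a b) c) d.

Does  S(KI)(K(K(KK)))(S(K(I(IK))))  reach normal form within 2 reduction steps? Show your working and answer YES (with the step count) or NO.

  start: S(KI)(K(K(KK)))(S(K(I(IK))))
  →1  KI(S(K(I(IK))))(K(K(KK))(S(K(I(IK)))))
  →2  I(K(K(KK))(S(K(I(IK)))))

Answer: NO — after 2 steps the term is I(K(K(KK))(S(K(I(IK))))), not yet normal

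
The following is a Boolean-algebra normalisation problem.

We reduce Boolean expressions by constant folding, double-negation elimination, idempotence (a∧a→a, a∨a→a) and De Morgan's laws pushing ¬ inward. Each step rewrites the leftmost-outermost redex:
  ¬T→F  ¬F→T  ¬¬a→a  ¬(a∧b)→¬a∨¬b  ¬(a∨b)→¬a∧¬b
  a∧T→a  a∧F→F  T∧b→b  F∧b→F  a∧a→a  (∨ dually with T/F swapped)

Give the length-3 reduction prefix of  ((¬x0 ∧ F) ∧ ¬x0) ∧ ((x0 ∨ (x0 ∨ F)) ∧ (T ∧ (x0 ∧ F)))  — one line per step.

Answer: after 3 steps: F

Derivation:
  start: ((¬x0 ∧ F) ∧ ¬x0) ∧ ((x0 ∨ (x0 ∨ F)) ∧ (T ∧ (x0 ∧ F)))
  step 1: (F ∧ ¬x0) ∧ ((x0 ∨ (x0 ∨ F)) ∧ (T ∧ (x0 ∧ F)))
  step 2: F ∧ ((x0 ∨ (x0 ∨ F)) ∧ (T ∧ (x0 ∧ F)))
  step 3: F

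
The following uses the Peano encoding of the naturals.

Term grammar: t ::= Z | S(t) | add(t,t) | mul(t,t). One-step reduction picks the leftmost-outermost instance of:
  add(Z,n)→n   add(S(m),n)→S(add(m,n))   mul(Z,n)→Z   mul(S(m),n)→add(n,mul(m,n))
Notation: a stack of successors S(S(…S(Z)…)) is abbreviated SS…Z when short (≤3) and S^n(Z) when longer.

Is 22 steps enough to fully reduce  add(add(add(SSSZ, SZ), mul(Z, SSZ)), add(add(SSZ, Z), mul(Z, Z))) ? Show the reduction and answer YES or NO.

  start: add(add(add(SSSZ, SZ), mul(Z, SSZ)), add(add(SSZ, Z), mul(Z, Z)))
  →1  add(add(S(add(SSZ, SZ)), mul(Z, SSZ)), add(add(SSZ, Z), mul(Z, Z)))
  →2  add(S(add(add(SSZ, SZ), mul(Z, SSZ))), add(add(SSZ, Z), mul(Z, Z)))
  →3  S(add(add(add(SSZ, SZ), mul(Z, SSZ)), add(add(SSZ, Z), mul(Z, Z))))
  →4  S(add(add(S(add(SZ, SZ)), mul(Z, SSZ)), add(add(SSZ, Z), mul(Z, Z))))
  →5  S(add(S(add(add(SZ, SZ), mul(Z, SSZ))), add(add(SSZ, Z), mul(Z, Z))))
  →6  S(S(add(add(add(SZ, SZ), mul(Z, SSZ)), add(add(SSZ, Z), mul(Z, Z)))))
  →7  S(S(add(add(S(add(Z, SZ)), mul(Z, SSZ)), add(add(SSZ, Z), mul(Z, Z)))))
  →8  S(S(add(S(add(add(Z, SZ), mul(Z, SSZ))), add(add(SSZ, Z), mul(Z, Z)))))
  →9  S(S(S(add(add(add(Z, SZ), mul(Z, SSZ)), add(add(SSZ, Z), mul(Z, Z))))))
  →10  S(S(S(add(add(SZ, mul(Z, SSZ)), add(add(SSZ, Z), mul(Z, Z))))))
  →11  S(S(S(add(S(add(Z, mul(Z, SSZ))), add(add(SSZ, Z), mul(Z, Z))))))
  →12  S(S(S(S(add(add(Z, mul(Z, SSZ)), add(add(SSZ, Z), mul(Z, Z)))))))
  →13  S(S(S(S(add(mul(Z, SSZ), add(add(SSZ, Z), mul(Z, Z)))))))
  →14  S(S(S(S(add(Z, add(add(SSZ, Z), mul(Z, Z)))))))
  →15  S(S(S(S(add(add(SSZ, Z), mul(Z, Z))))))
  →16  S(S(S(S(add(S(add(SZ, Z)), mul(Z, Z))))))
  →17  S(S(S(S(S(add(add(SZ, Z), mul(Z, Z)))))))
  →18  S(S(S(S(S(add(S(add(Z, Z)), mul(Z, Z)))))))
  →19  S(S(S(S(S(S(add(add(Z, Z), mul(Z, Z))))))))
  →20  S(S(S(S(S(S(add(Z, mul(Z, Z))))))))
  →21  S(S(S(S(S(S(mul(Z, Z)))))))
  →22  S^6(Z)

Answer: YES — reaches normal form S^6(Z) in 22 ≤ 22 steps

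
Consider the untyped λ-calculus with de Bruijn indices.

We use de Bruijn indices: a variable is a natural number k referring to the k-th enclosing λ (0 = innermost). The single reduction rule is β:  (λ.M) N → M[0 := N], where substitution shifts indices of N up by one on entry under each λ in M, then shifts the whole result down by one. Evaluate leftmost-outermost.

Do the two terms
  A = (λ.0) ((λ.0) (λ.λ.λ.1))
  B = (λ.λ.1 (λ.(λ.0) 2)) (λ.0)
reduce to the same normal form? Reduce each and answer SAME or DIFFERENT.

Term A:
  start: (λ.0) ((λ.0) (λ.λ.λ.1))
  [1] (λ.0) (λ.λ.λ.1)
  [2] λ.λ.λ.1

Term B:
  start: (λ.λ.1 (λ.(λ.0) 2)) (λ.0)
  [1] λ.(λ.0) (λ.(λ.0) (λ.0))
  [2] λ.λ.(λ.0) (λ.0)
  [3] λ.λ.λ.0

Answer: DIFFERENT — A ⇓ λ.λ.λ.1, B ⇓ λ.λ.λ.0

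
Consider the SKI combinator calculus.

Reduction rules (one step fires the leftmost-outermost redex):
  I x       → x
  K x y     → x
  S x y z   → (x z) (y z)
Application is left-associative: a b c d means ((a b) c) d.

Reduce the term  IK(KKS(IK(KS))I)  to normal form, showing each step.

  start: IK(KKS(IK(KS))I)
  →1  K(KKS(IK(KS))I)
  →2  K(K(IK(KS))I)
  →3  K(IK(KS))
  →4  K(K(KS))

Answer: normal form = K(K(KS))  (in 4 steps)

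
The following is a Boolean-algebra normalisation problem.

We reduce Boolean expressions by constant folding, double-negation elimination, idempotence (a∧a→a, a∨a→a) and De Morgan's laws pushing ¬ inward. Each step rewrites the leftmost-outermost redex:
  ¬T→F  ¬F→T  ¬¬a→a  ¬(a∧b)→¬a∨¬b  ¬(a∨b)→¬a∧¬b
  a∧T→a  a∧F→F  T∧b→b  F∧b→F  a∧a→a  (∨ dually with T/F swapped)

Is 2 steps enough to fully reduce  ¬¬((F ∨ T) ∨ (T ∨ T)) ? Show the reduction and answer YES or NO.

Answer: NO — after 2 steps the term is T ∨ (T ∨ T), not yet normal

Reduction:
  start: ¬¬((F ∨ T) ∨ (T ∨ T))
  [1] (F ∨ T) ∨ (T ∨ T)
  [2] T ∨ (T ∨ T)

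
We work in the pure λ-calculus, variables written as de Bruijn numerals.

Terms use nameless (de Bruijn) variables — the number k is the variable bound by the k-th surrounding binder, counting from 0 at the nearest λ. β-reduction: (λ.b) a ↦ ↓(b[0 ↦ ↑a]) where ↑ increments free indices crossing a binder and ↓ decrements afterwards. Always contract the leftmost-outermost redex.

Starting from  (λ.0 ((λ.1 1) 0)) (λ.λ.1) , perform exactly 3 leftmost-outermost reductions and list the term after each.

Answer: after 3 steps: λ.(λ.λ.1) (λ.λ.1)

Reduction:
  start: (λ.0 ((λ.1 1) 0)) (λ.λ.1)
  →1  (λ.λ.1) ((λ.(λ.λ.1) (λ.λ.1)) (λ.λ.1))
  →2  λ.(λ.(λ.λ.1) (λ.λ.1)) (λ.λ.1)
  →3  λ.(λ.λ.1) (λ.λ.1)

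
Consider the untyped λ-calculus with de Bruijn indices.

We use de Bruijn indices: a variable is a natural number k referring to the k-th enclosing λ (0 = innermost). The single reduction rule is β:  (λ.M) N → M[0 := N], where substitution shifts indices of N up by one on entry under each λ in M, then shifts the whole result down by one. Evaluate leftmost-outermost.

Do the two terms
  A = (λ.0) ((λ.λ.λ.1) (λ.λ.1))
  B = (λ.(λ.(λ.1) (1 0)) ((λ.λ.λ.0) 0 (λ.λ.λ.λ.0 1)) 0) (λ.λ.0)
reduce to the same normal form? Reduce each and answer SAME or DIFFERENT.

Term A:
  start: (λ.0) ((λ.λ.λ.1) (λ.λ.1))
  step 1: (λ.λ.λ.1) (λ.λ.1)
  step 2: λ.λ.1

Term B:
  start: (λ.(λ.(λ.1) (1 0)) ((λ.λ.λ.0) 0 (λ.λ.λ.λ.0 1)) 0) (λ.λ.0)
  step 1: (λ.(λ.1) ((λ.λ.0) 0)) ((λ.λ.λ.0) (λ.λ.0) (λ.λ.λ.λ.0 1)) (λ.λ.0)
  step 2: (λ.(λ.λ.λ.0) (λ.λ.0) (λ.λ.λ.λ.0 1)) ((λ.λ.0) ((λ.λ.λ.0) (λ.λ.0) (λ.λ.λ.λ.0 1))) (λ.λ.0)
  step 3: (λ.λ.λ.0) (λ.λ.0) (λ.λ.λ.λ.0 1) (λ.λ.0)
  step 4: (λ.λ.0) (λ.λ.λ.λ.0 1) (λ.λ.0)
  step 5: (λ.0) (λ.λ.0)
  step 6: λ.λ.0

Answer: DIFFERENT — A ⇓ λ.λ.1, B ⇓ λ.λ.0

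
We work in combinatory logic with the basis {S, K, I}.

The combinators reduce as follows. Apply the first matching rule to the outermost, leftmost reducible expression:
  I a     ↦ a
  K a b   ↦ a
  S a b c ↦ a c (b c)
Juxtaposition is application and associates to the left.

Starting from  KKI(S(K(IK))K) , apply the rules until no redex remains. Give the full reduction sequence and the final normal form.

Answer: normal form = K(S(KK)K)  (in 2 steps)

Derivation:
  start: KKI(S(K(IK))K)
  step 1: K(S(K(IK))K)
  step 2: K(S(KK)K)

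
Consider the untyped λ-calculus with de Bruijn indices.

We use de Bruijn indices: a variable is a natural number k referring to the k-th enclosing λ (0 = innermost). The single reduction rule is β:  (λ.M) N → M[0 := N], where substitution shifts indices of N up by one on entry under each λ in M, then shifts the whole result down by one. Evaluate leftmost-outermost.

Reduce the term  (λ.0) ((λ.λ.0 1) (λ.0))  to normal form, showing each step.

Answer: normal form = λ.0 (λ.0)  (in 2 steps)

Reduction:
  start: (λ.0) ((λ.λ.0 1) (λ.0))
  step 1: (λ.λ.0 1) (λ.0)
  step 2: λ.0 (λ.0)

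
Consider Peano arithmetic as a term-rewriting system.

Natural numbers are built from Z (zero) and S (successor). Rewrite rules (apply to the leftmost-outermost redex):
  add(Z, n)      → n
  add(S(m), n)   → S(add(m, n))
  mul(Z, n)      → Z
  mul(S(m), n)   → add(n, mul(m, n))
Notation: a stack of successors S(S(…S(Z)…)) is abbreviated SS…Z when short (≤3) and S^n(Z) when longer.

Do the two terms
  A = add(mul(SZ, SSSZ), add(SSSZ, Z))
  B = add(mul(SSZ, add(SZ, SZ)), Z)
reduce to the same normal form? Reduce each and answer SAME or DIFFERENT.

Answer: DIFFERENT — A ⇓ S^6(Z), B ⇓ S^4(Z)

Derivation:
Term A:
  start: add(mul(SZ, SSSZ), add(SSSZ, Z))
  step 1: add(add(SSSZ, mul(Z, SSSZ)), add(SSSZ, Z))
  step 2: add(S(add(SSZ, mul(Z, SSSZ))), add(SSSZ, Z))
  step 3: S(add(add(SSZ, mul(Z, SSSZ)), add(SSSZ, Z)))
  step 4: S(add(S(add(SZ, mul(Z, SSSZ))), add(SSSZ, Z)))
  step 5: S(S(add(add(SZ, mul(Z, SSSZ)), add(SSSZ, Z))))
  step 6: S(S(add(S(add(Z, mul(Z, SSSZ))), add(SSSZ, Z))))
  step 7: S(S(S(add(add(Z, mul(Z, SSSZ)), add(SSSZ, Z)))))
  step 8: S(S(S(add(mul(Z, SSSZ), add(SSSZ, Z)))))
  step 9: S(S(S(add(Z, add(SSSZ, Z)))))
  step 10: S(S(S(add(SSSZ, Z))))
  step 11: S(S(S(S(add(SSZ, Z)))))
  step 12: S(S(S(S(S(add(SZ, Z))))))
  step 13: S(S(S(S(S(S(add(Z, Z)))))))
  step 14: S^6(Z)

Term B:
  start: add(mul(SSZ, add(SZ, SZ)), Z)
  step 1: add(add(add(SZ, SZ), mul(SZ, add(SZ, SZ))), Z)
  step 2: add(add(S(add(Z, SZ)), mul(SZ, add(SZ, SZ))), Z)
  step 3: add(S(add(add(Z, SZ), mul(SZ, add(SZ, SZ)))), Z)
  step 4: S(add(add(add(Z, SZ), mul(SZ, add(SZ, SZ))), Z))
  step 5: S(add(add(SZ, mul(SZ, add(SZ, SZ))), Z))
  step 6: S(add(S(add(Z, mul(SZ, add(SZ, SZ)))), Z))
  step 7: S(S(add(add(Z, mul(SZ, add(SZ, SZ))), Z)))
  step 8: S(S(add(mul(SZ, add(SZ, SZ)), Z)))
  step 9: S(S(add(add(add(SZ, SZ), mul(Z, add(SZ, SZ))), Z)))
  step 10: S(S(add(add(S(add(Z, SZ)), mul(Z, add(SZ, SZ))), Z)))
  step 11: S(S(add(S(add(add(Z, SZ), mul(Z, add(SZ, SZ)))), Z)))
  step 12: S(S(S(add(add(add(Z, SZ), mul(Z, add(SZ, SZ))), Z))))
  step 13: S(S(S(add(add(SZ, mul(Z, add(SZ, SZ))), Z))))
  step 14: S(S(S(add(S(add(Z, mul(Z, add(SZ, SZ)))), Z))))
  step 15: S(S(S(S(add(add(Z, mul(Z, add(SZ, SZ))), Z)))))
  step 16: S(S(S(S(add(mul(Z, add(SZ, SZ)), Z)))))
  step 17: S(S(S(S(add(Z, Z)))))
  step 18: S^4(Z)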